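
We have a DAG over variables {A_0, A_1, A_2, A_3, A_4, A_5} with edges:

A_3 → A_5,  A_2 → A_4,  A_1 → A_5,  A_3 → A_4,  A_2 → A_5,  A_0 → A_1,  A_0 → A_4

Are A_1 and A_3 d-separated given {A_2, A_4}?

No

Enumerating the 4 paths from A_1 to A_3 and testing each for blocking by {A_2, A_4}:
Path 1: A_1 → A_5 ← A_2 → A_4 ← A_3
  A_5 is a collider here and neither A_5 nor any of its descendants is conditioned on, so the collider stays closed — the path is blocked at A_5.
Path 2: A_1 → A_5 ← A_3
  A_5 is a collider here and neither A_5 nor any of its descendants is conditioned on, so the collider stays closed — the path is blocked at A_5.
Path 3: A_1 ← A_0 → A_4 ← A_2 → A_5 ← A_3
  A_2 is a fork here and A_2 is conditioned on, so the path is blocked at A_2.
Path 4: A_1 ← A_0 → A_4 ← A_3
  A_0 is a fork and A_0 is not conditioned on; A_4 is a collider and A_4 is conditioned on, which opens it — no node blocks this path, so it is active.
At least one path is unblocked, so d-separation fails.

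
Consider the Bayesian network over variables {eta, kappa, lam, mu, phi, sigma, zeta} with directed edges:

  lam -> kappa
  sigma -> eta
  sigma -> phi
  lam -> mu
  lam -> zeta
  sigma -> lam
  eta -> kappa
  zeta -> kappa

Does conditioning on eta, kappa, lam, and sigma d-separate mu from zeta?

We examine all 3 paths between mu and zeta:
  1. mu ← lam → kappa ← zeta — lam:fork[blocks]; kappa:collider[open] ⇒ blocked
  2. mu ← lam ← sigma → eta → kappa ← zeta — lam:chain[blocks]; sigma:fork[blocks]; eta:chain[blocks]; kappa:collider[open] ⇒ blocked
  3. mu ← lam → zeta — lam:fork[blocks] ⇒ blocked
Every path is blocked, so mu and zeta are d-separated given {eta, kappa, lam, sigma}.

Yes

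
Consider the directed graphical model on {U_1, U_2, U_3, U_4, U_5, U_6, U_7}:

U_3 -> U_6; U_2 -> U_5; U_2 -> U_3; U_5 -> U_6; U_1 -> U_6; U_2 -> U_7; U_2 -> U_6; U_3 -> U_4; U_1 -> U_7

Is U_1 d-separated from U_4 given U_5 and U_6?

We examine all 6 paths between U_1 and U_4:
  1. U_1 → U_7 ← U_2 → U_5 → U_6 ← U_3 → U_4 — U_7:collider[blocks]; U_2:fork[open]; U_5:chain[blocks]; U_6:collider[open]; U_3:fork[open] ⇒ blocked
  2. U_1 → U_7 ← U_2 → U_6 ← U_3 → U_4 — U_7:collider[blocks]; U_2:fork[open]; U_6:collider[open]; U_3:fork[open] ⇒ blocked
  3. U_1 → U_7 ← U_2 → U_3 → U_4 — U_7:collider[blocks]; U_2:fork[open]; U_3:chain[open] ⇒ blocked
  4. U_1 → U_6 ← U_5 ← U_2 → U_3 → U_4 — U_6:collider[open]; U_5:chain[blocks]; U_2:fork[open]; U_3:chain[open] ⇒ blocked
  5. U_1 → U_6 ← U_3 → U_4 — U_6:collider[open]; U_3:fork[open] ⇒ active
  6. U_1 → U_6 ← U_2 → U_3 → U_4 — U_6:collider[open]; U_2:fork[open]; U_3:chain[open] ⇒ active
At least one path is unblocked, so d-separation fails.

No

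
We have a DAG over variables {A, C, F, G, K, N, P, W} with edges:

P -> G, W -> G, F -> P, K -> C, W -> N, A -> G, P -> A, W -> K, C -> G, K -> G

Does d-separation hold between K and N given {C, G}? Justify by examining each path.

Enumerating the 3 paths from K to N and testing each for blocking by {C, G}:
Path 1: K → G ← W → N
  G is a collider and G is conditioned on, which opens it; W is a fork and W is not conditioned on — no node blocks this path, so it is active.
Path 2: K ← W → N
  W is a fork and W is not conditioned on — no node blocks this path, so it is active.
Path 3: K → C → G ← W → N
  C is a chain here and C is conditioned on, so the path is blocked at C.
Since the path K → G ← W → N is active, K and N are not d-separated given {C, G}.

No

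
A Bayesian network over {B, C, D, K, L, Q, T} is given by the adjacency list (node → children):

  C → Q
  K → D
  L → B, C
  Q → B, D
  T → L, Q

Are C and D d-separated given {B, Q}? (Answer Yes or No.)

There are 3 undirected paths between C and D; checking each against the conditioning set {B, Q}:
Path 1: C ← L ← T → Q → D
  Q is a chain here and Q is conditioned on, so the path is blocked at Q.
Path 2: C ← L → B ← Q → D
  Q is a fork here and Q is conditioned on, so the path is blocked at Q.
Path 3: C → Q → D
  Q is a chain here and Q is conditioned on, so the path is blocked at Q.
Since every path is blocked, d-separation holds.

Yes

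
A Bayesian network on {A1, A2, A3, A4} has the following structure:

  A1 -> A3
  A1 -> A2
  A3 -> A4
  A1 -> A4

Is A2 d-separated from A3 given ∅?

Enumerating the 2 paths from A2 to A3 and testing each for blocking by ∅:
  1. A2 ← A1 → A3 — A1:fork[open] ⇒ active
  2. A2 ← A1 → A4 ← A3 — A1:fork[open]; A4:collider[blocks] ⇒ blocked
Since the path A2 ← A1 → A3 is active, A2 and A3 are not d-separated given ∅.

No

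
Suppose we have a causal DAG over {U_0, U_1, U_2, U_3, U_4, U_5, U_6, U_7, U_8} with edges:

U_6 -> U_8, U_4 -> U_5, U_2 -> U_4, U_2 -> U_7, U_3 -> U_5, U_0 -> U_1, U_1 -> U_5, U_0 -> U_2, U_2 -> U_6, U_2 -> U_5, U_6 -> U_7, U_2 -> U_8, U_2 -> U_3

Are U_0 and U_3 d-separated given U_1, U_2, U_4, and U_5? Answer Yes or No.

Yes

There are 6 undirected paths between U_0 and U_3; checking each against the conditioning set {U_1, U_2, U_4, U_5}:
  1. U_0 → U_1 → U_5 ← U_2 → U_3 — U_1:chain[blocks]; U_5:collider[open]; U_2:fork[blocks] ⇒ blocked
  2. U_0 → U_1 → U_5 ← U_3 — U_1:chain[blocks]; U_5:collider[open] ⇒ blocked
  3. U_0 → U_1 → U_5 ← U_4 ← U_2 → U_3 — U_1:chain[blocks]; U_5:collider[open]; U_4:chain[blocks]; U_2:fork[blocks] ⇒ blocked
  4. U_0 → U_2 → U_3 — U_2:chain[blocks] ⇒ blocked
  5. U_0 → U_2 → U_4 → U_5 ← U_3 — U_2:chain[blocks]; U_4:chain[blocks]; U_5:collider[open] ⇒ blocked
  6. U_0 → U_2 → U_5 ← U_3 — U_2:chain[blocks]; U_5:collider[open] ⇒ blocked
Since every path is blocked, d-separation holds.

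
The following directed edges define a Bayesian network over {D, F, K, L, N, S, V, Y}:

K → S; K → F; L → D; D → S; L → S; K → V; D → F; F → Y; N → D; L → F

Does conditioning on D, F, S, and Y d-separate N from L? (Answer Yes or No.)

No

5 paths connect N and L; each must be blocked for d-separation to hold:
  1. N → D → S ← K → F ← L — D:chain[blocks]; S:collider[open]; K:fork[open]; F:collider[open] ⇒ blocked
  2. N → D → S ← L — D:chain[blocks]; S:collider[open] ⇒ blocked
  3. N → D → F ← K → S ← L — D:chain[blocks]; F:collider[open]; K:fork[open]; S:collider[open] ⇒ blocked
  4. N → D → F ← L — D:chain[blocks]; F:collider[open] ⇒ blocked
  5. N → D ← L — D:collider[open] ⇒ active
At least one path is unblocked, so d-separation fails.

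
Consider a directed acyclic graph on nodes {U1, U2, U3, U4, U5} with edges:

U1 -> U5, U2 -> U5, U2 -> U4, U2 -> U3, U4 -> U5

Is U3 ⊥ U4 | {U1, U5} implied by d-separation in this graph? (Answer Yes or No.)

No — U3 and U4 are not d-separated given {U1, U5}.

2 paths connect U3 and U4; each must be blocked for d-separation to hold:
Path 1: U3 ← U2 → U4
  U2 is a fork and U2 is not conditioned on — no node blocks this path, so it is active.
Path 2: U3 ← U2 → U5 ← U4
  U2 is a fork and U2 is not conditioned on; U5 is a collider and U5 is conditioned on, which opens it — no node blocks this path, so it is active.
Since the path U3 ← U2 → U4 is active, U3 and U4 are not d-separated given {U1, U5}.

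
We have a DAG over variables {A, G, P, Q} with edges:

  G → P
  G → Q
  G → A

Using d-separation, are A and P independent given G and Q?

The only undirected path from A to P is:
Path 1: A ← G → P
  G is a fork here and G is conditioned on, so the path is blocked at G.
All paths are blocked; A ⊥ P | {G, Q} holds.

Yes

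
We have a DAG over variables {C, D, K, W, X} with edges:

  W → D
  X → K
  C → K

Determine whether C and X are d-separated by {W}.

The only undirected path from C to X is:
Path 1: C → K ← X
  K is a collider here and neither K nor any of its descendants is conditioned on, so the collider stays closed — the path is blocked at K.
All paths are blocked; C ⊥ X | {W} holds.

Yes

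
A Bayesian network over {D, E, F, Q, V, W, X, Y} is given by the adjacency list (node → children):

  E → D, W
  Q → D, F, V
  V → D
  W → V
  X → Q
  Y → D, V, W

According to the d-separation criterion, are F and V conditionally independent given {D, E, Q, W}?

We examine all 6 paths between F and V:
Path 1: F ← Q → V
  Q is a fork here and Q is conditioned on, so the path is blocked at Q.
Path 2: F ← Q → D ← V
  Q is a fork here and Q is conditioned on, so the path is blocked at Q.
Path 3: F ← Q → D ← E → W → V
  Q is a fork here and Q is conditioned on, so the path is blocked at Q.
Path 4: F ← Q → D ← E → W ← Y → V
  Q is a fork here and Q is conditioned on, so the path is blocked at Q.
Path 5: F ← Q → D ← Y → V
  Q is a fork here and Q is conditioned on, so the path is blocked at Q.
Path 6: F ← Q → D ← Y → W → V
  Q is a fork here and Q is conditioned on, so the path is blocked at Q.
Since every path is blocked, d-separation holds.

Yes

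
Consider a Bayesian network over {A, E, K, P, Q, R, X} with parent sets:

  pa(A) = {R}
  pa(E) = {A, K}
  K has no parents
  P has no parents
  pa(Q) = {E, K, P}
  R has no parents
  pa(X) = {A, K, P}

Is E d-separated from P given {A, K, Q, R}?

6 paths connect E and P; each must be blocked for d-separation to hold:
Path 1: E ← A → X ← P
  A is a fork here and A is conditioned on, so the path is blocked at A.
Path 2: E ← A → X ← K → Q ← P
  A is a fork here and A is conditioned on, so the path is blocked at A.
Path 3: E ← K → X ← P
  K is a fork here and K is conditioned on, so the path is blocked at K.
Path 4: E ← K → Q ← P
  K is a fork here and K is conditioned on, so the path is blocked at K.
Path 5: E → Q ← P
  Q is a collider and Q is conditioned on, which opens it — no node blocks this path, so it is active.
Path 6: E → Q ← K → X ← P
  K is a fork here and K is conditioned on, so the path is blocked at K.
Since the path E → Q ← P is active, E and P are not d-separated given {A, K, Q, R}.

No — E and P are not d-separated given {A, K, Q, R}.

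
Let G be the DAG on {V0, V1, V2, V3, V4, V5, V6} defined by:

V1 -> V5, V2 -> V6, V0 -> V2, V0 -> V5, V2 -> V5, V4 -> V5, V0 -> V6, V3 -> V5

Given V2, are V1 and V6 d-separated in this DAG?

4 paths connect V1 and V6; each must be blocked for d-separation to hold:
Path 1: V1 → V5 ← V2 → V6
  V5 is a collider here and neither V5 nor any of its descendants is conditioned on, so the collider stays closed — the path is blocked at V5.
Path 2: V1 → V5 ← V2 ← V0 → V6
  V5 is a collider here and neither V5 nor any of its descendants is conditioned on, so the collider stays closed — the path is blocked at V5.
Path 3: V1 → V5 ← V0 → V6
  V5 is a collider here and neither V5 nor any of its descendants is conditioned on, so the collider stays closed — the path is blocked at V5.
Path 4: V1 → V5 ← V0 → V2 → V6
  V5 is a collider here and neither V5 nor any of its descendants is conditioned on, so the collider stays closed — the path is blocked at V5.
Since every path is blocked, d-separation holds.

Yes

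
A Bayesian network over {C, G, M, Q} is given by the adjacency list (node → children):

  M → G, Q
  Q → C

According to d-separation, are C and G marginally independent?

No

Only one path connects C and G:
Path 1: C ← Q ← M → G
  Q is a chain and Q is not conditioned on; M is a fork and M is not conditioned on — no node blocks this path, so it is active.
Since the path C ← Q ← M → G is active, C and G are not d-separated given ∅.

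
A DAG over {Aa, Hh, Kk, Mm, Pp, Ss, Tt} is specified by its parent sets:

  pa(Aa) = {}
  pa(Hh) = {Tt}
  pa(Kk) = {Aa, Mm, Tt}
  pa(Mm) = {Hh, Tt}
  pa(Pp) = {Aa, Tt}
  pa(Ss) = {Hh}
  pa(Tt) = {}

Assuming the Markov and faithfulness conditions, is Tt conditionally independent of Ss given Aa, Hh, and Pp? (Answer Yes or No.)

We examine all 4 paths between Tt and Ss:
Path 1: Tt → Hh → Ss
  Hh is a chain here and Hh is conditioned on, so the path is blocked at Hh.
Path 2: Tt → Kk ← Mm ← Hh → Ss
  Kk is a collider here and neither Kk nor any of its descendants is conditioned on, so the collider stays closed — the path is blocked at Kk.
Path 3: Tt → Pp ← Aa → Kk ← Mm ← Hh → Ss
  Aa is a fork here and Aa is conditioned on, so the path is blocked at Aa.
Path 4: Tt → Mm ← Hh → Ss
  Mm is a collider here and neither Mm nor any of its descendants is conditioned on, so the collider stays closed — the path is blocked at Mm.
Since every path is blocked, d-separation holds.

Yes — Tt and Ss are d-separated given {Aa, Hh, Pp}.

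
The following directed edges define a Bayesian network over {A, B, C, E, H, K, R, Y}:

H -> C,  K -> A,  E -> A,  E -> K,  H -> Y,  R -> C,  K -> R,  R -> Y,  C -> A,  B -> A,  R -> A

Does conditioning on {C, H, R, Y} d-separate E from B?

Yes

There are 5 undirected paths between E and B; checking each against the conditioning set {C, H, R, Y}:
  1. E → A ← B — A:collider[blocks] ⇒ blocked
  2. E → K → A ← B — K:chain[open]; A:collider[blocks] ⇒ blocked
  3. E → K → R → Y ← H → C → A ← B — K:chain[open]; R:chain[blocks]; Y:collider[open]; H:fork[blocks]; C:chain[blocks]; A:collider[blocks] ⇒ blocked
  4. E → K → R → A ← B — K:chain[open]; R:chain[blocks]; A:collider[blocks] ⇒ blocked
  5. E → K → R → C → A ← B — K:chain[open]; R:chain[blocks]; C:chain[blocks]; A:collider[blocks] ⇒ blocked
All paths are blocked; E ⊥ B | {C, H, R, Y} holds.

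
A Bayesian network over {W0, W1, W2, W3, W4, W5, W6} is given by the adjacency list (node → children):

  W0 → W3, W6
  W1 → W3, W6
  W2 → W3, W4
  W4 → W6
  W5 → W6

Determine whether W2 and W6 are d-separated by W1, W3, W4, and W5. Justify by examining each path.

No — W2 and W6 are not d-separated given {W1, W3, W4, W5}.

We examine all 3 paths between W2 and W6:
Path 1: W2 → W4 → W6
  W4 is a chain here and W4 is conditioned on, so the path is blocked at W4.
Path 2: W2 → W3 ← W1 → W6
  W1 is a fork here and W1 is conditioned on, so the path is blocked at W1.
Path 3: W2 → W3 ← W0 → W6
  W3 is a collider and W3 is conditioned on, which opens it; W0 is a fork and W0 is not conditioned on — no node blocks this path, so it is active.
Because an active path exists, W2 and W6 are not d-separated.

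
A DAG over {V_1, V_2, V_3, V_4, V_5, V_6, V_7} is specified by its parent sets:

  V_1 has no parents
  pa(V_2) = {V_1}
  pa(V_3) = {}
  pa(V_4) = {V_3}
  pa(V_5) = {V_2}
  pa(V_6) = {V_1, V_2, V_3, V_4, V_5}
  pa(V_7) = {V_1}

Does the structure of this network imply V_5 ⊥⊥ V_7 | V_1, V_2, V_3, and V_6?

We examine all 4 paths between V_5 and V_7:
Path 1: V_5 → V_6 ← V_2 ← V_1 → V_7
  V_2 is a chain here and V_2 is conditioned on, so the path is blocked at V_2.
Path 2: V_5 → V_6 ← V_1 → V_7
  V_1 is a fork here and V_1 is conditioned on, so the path is blocked at V_1.
Path 3: V_5 ← V_2 → V_6 ← V_1 → V_7
  V_2 is a fork here and V_2 is conditioned on, so the path is blocked at V_2.
Path 4: V_5 ← V_2 ← V_1 → V_7
  V_2 is a chain here and V_2 is conditioned on, so the path is blocked at V_2.
All paths are blocked; V_5 ⊥ V_7 | {V_1, V_2, V_3, V_6} holds.

Yes — V_5 and V_7 are d-separated given {V_1, V_2, V_3, V_6}.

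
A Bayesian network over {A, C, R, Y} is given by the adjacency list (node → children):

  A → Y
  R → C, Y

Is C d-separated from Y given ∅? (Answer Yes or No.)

No

There is one path between C and Y:
Path 1: C ← R → Y
  R is a fork and R is not conditioned on — no node blocks this path, so it is active.
Because an active path exists, C and Y are not d-separated.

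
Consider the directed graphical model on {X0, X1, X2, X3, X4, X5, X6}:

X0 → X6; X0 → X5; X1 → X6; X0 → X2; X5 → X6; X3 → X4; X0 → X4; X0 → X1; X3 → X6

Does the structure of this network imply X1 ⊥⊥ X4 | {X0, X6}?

No

There are 6 undirected paths between X1 and X4; checking each against the conditioning set {X0, X6}:
Path 1: X1 ← X0 → X4
  X0 is a fork here and X0 is conditioned on, so the path is blocked at X0.
Path 2: X1 ← X0 → X6 ← X3 → X4
  X0 is a fork here and X0 is conditioned on, so the path is blocked at X0.
Path 3: X1 ← X0 → X5 → X6 ← X3 → X4
  X0 is a fork here and X0 is conditioned on, so the path is blocked at X0.
Path 4: X1 → X6 ← X3 → X4
  X6 is a collider and X6 is conditioned on, which opens it; X3 is a fork and X3 is not conditioned on — no node blocks this path, so it is active.
Path 5: X1 → X6 ← X0 → X4
  X0 is a fork here and X0 is conditioned on, so the path is blocked at X0.
Path 6: X1 → X6 ← X5 ← X0 → X4
  X0 is a fork here and X0 is conditioned on, so the path is blocked at X0.
Because an active path exists, X1 and X4 are not d-separated.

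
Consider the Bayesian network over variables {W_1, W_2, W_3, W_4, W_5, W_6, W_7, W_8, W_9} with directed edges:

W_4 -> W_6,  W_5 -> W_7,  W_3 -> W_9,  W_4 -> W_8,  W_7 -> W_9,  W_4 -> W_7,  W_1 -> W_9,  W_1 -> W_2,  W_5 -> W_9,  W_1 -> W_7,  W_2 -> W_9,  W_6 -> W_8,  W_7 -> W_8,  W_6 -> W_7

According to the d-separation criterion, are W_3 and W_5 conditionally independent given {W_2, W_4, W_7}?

Yes

We examine all 4 paths between W_3 and W_5:
  1. W_3 → W_9 ← W_2 ← W_1 → W_7 ← W_5 — W_9:collider[blocks]; W_2:chain[blocks]; W_1:fork[open]; W_7:collider[open] ⇒ blocked
  2. W_3 → W_9 ← W_7 ← W_5 — W_9:collider[blocks]; W_7:chain[blocks] ⇒ blocked
  3. W_3 → W_9 ← W_1 → W_7 ← W_5 — W_9:collider[blocks]; W_1:fork[open]; W_7:collider[open] ⇒ blocked
  4. W_3 → W_9 ← W_5 — W_9:collider[blocks] ⇒ blocked
All paths are blocked; W_3 ⊥ W_5 | {W_2, W_4, W_7} holds.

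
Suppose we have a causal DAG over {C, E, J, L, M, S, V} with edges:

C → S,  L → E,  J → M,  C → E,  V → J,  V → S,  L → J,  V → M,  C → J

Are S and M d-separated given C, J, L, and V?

Yes

We examine all 6 paths between S and M:
Path 1: S ← V → J → M
  V is a fork here and V is conditioned on, so the path is blocked at V.
Path 2: S ← V → M
  V is a fork here and V is conditioned on, so the path is blocked at V.
Path 3: S ← C → E ← L → J ← V → M
  C is a fork here and C is conditioned on, so the path is blocked at C.
Path 4: S ← C → E ← L → J → M
  C is a fork here and C is conditioned on, so the path is blocked at C.
Path 5: S ← C → J ← V → M
  C is a fork here and C is conditioned on, so the path is blocked at C.
Path 6: S ← C → J → M
  C is a fork here and C is conditioned on, so the path is blocked at C.
Since every path is blocked, d-separation holds.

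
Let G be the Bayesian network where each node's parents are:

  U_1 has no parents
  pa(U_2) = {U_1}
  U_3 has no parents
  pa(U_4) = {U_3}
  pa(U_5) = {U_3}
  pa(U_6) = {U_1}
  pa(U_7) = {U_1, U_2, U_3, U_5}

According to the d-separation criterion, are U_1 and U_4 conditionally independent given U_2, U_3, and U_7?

4 paths connect U_1 and U_4; each must be blocked for d-separation to hold:
Path 1: U_1 → U_2 → U_7 ← U_3 → U_4
  U_2 is a chain here and U_2 is conditioned on, so the path is blocked at U_2.
Path 2: U_1 → U_2 → U_7 ← U_5 ← U_3 → U_4
  U_2 is a chain here and U_2 is conditioned on, so the path is blocked at U_2.
Path 3: U_1 → U_7 ← U_3 → U_4
  U_3 is a fork here and U_3 is conditioned on, so the path is blocked at U_3.
Path 4: U_1 → U_7 ← U_5 ← U_3 → U_4
  U_3 is a fork here and U_3 is conditioned on, so the path is blocked at U_3.
Every path is blocked, so U_1 and U_4 are d-separated given {U_2, U_3, U_7}.

Yes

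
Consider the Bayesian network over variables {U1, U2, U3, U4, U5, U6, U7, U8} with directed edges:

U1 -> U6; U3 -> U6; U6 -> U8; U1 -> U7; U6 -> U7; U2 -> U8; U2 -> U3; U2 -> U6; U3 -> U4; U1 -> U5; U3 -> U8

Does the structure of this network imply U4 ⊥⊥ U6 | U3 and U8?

Yes — U4 and U6 are d-separated given {U3, U8}.

There are 5 undirected paths between U4 and U6; checking each against the conditioning set {U3, U8}:
  1. U4 ← U3 ← U2 → U6 — U3:chain[blocks]; U2:fork[open] ⇒ blocked
  2. U4 ← U3 ← U2 → U8 ← U6 — U3:chain[blocks]; U2:fork[open]; U8:collider[open] ⇒ blocked
  3. U4 ← U3 → U6 — U3:fork[blocks] ⇒ blocked
  4. U4 ← U3 → U8 ← U2 → U6 — U3:fork[blocks]; U8:collider[open]; U2:fork[open] ⇒ blocked
  5. U4 ← U3 → U8 ← U6 — U3:fork[blocks]; U8:collider[open] ⇒ blocked
Every path is blocked, so U4 and U6 are d-separated given {U3, U8}.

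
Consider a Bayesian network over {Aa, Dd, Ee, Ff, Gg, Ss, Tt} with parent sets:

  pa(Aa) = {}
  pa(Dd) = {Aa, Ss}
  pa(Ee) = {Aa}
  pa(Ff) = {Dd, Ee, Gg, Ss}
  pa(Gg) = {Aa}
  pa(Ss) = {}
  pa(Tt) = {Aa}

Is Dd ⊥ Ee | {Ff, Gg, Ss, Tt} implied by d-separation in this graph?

No

6 paths connect Dd and Ee; each must be blocked for d-separation to hold:
Path 1: Dd ← Aa → Gg → Ff ← Ee
  Gg is a chain here and Gg is conditioned on, so the path is blocked at Gg.
Path 2: Dd ← Aa → Ee
  Aa is a fork and Aa is not conditioned on — no node blocks this path, so it is active.
Path 3: Dd ← Ss → Ff ← Gg ← Aa → Ee
  Ss is a fork here and Ss is conditioned on, so the path is blocked at Ss.
Path 4: Dd ← Ss → Ff ← Ee
  Ss is a fork here and Ss is conditioned on, so the path is blocked at Ss.
Path 5: Dd → Ff ← Gg ← Aa → Ee
  Gg is a chain here and Gg is conditioned on, so the path is blocked at Gg.
Path 6: Dd → Ff ← Ee
  Ff is a collider and Ff is conditioned on, which opens it — no node blocks this path, so it is active.
At least one path is unblocked, so d-separation fails.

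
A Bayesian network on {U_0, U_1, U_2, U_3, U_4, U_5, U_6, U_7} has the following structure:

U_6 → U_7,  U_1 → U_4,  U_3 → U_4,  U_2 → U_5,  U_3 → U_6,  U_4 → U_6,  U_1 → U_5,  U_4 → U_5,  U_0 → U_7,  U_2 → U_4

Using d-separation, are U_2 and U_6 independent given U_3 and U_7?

No

We examine all 6 paths between U_2 and U_6:
Path 1: U_2 → U_5 ← U_4 ← U_3 → U_6
  U_5 is a collider here and neither U_5 nor any of its descendants is conditioned on, so the collider stays closed — the path is blocked at U_5.
Path 2: U_2 → U_5 ← U_4 → U_6
  U_5 is a collider here and neither U_5 nor any of its descendants is conditioned on, so the collider stays closed — the path is blocked at U_5.
Path 3: U_2 → U_5 ← U_1 → U_4 ← U_3 → U_6
  U_5 is a collider here and neither U_5 nor any of its descendants is conditioned on, so the collider stays closed — the path is blocked at U_5.
Path 4: U_2 → U_5 ← U_1 → U_4 → U_6
  U_5 is a collider here and neither U_5 nor any of its descendants is conditioned on, so the collider stays closed — the path is blocked at U_5.
Path 5: U_2 → U_4 ← U_3 → U_6
  U_3 is a fork here and U_3 is conditioned on, so the path is blocked at U_3.
Path 6: U_2 → U_4 → U_6
  U_4 is a chain and U_4 is not conditioned on — no node blocks this path, so it is active.
At least one path is unblocked, so d-separation fails.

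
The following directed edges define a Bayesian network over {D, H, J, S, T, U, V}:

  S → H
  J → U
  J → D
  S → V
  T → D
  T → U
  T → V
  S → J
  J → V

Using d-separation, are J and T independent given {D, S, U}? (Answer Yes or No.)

Enumerating the 4 paths from J to T and testing each for blocking by {D, S, U}:
Path 1: J → V ← T
  V is a collider here and neither V nor any of its descendants is conditioned on, so the collider stays closed — the path is blocked at V.
Path 2: J → U ← T
  U is a collider and U is conditioned on, which opens it — no node blocks this path, so it is active.
Path 3: J → D ← T
  D is a collider and D is conditioned on, which opens it — no node blocks this path, so it is active.
Path 4: J ← S → V ← T
  S is a fork here and S is conditioned on, so the path is blocked at S.
At least one path is unblocked, so d-separation fails.

No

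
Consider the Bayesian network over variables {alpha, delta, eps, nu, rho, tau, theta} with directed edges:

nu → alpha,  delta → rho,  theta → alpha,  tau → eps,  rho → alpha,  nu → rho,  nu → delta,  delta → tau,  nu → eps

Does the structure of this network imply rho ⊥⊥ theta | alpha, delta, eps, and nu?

No

Enumerating the 4 paths from rho to theta and testing each for blocking by {alpha, delta, eps, nu}:
Path 1: rho → alpha ← theta
  alpha is a collider and alpha is conditioned on, which opens it — no node blocks this path, so it is active.
Path 2: rho ← nu → alpha ← theta
  nu is a fork here and nu is conditioned on, so the path is blocked at nu.
Path 3: rho ← delta ← nu → alpha ← theta
  delta is a chain here and delta is conditioned on, so the path is blocked at delta.
Path 4: rho ← delta → tau → eps ← nu → alpha ← theta
  delta is a fork here and delta is conditioned on, so the path is blocked at delta.
Since the path rho → alpha ← theta is active, rho and theta are not d-separated given {alpha, delta, eps, nu}.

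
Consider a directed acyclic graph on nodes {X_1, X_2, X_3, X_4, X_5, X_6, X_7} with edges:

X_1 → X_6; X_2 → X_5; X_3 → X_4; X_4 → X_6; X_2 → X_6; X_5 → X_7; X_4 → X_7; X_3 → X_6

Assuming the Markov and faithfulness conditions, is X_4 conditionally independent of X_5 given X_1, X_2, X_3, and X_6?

Yes — X_4 and X_5 are d-separated given {X_1, X_2, X_3, X_6}.

3 paths connect X_4 and X_5; each must be blocked for d-separation to hold:
Path 1: X_4 → X_6 ← X_2 → X_5
  X_2 is a fork here and X_2 is conditioned on, so the path is blocked at X_2.
Path 2: X_4 ← X_3 → X_6 ← X_2 → X_5
  X_3 is a fork here and X_3 is conditioned on, so the path is blocked at X_3.
Path 3: X_4 → X_7 ← X_5
  X_7 is a collider here and neither X_7 nor any of its descendants is conditioned on, so the collider stays closed — the path is blocked at X_7.
All paths are blocked; X_4 ⊥ X_5 | {X_1, X_2, X_3, X_6} holds.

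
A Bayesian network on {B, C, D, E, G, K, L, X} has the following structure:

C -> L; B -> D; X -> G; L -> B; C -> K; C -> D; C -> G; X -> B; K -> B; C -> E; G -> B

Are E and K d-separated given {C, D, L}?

Enumerating the 5 paths from E to K and testing each for blocking by {C, D, L}:
Path 1: E ← C → D ← B ← K
  C is a fork here and C is conditioned on, so the path is blocked at C.
Path 2: E ← C → K
  C is a fork here and C is conditioned on, so the path is blocked at C.
Path 3: E ← C → G ← X → B ← K
  C is a fork here and C is conditioned on, so the path is blocked at C.
Path 4: E ← C → G → B ← K
  C is a fork here and C is conditioned on, so the path is blocked at C.
Path 5: E ← C → L → B ← K
  C is a fork here and C is conditioned on, so the path is blocked at C.
Since every path is blocked, d-separation holds.

Yes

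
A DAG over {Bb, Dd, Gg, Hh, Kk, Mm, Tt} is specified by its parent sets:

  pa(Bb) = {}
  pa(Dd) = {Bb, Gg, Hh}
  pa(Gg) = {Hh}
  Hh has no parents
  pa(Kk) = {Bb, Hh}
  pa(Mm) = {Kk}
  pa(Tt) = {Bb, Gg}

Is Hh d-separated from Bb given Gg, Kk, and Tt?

No

We examine all 5 paths between Hh and Bb:
Path 1: Hh → Gg → Tt ← Bb
  Gg is a chain here and Gg is conditioned on, so the path is blocked at Gg.
Path 2: Hh → Gg → Dd ← Bb
  Gg is a chain here and Gg is conditioned on, so the path is blocked at Gg.
Path 3: Hh → Dd ← Gg → Tt ← Bb
  Dd is a collider here and neither Dd nor any of its descendants is conditioned on, so the collider stays closed — the path is blocked at Dd.
Path 4: Hh → Dd ← Bb
  Dd is a collider here and neither Dd nor any of its descendants is conditioned on, so the collider stays closed — the path is blocked at Dd.
Path 5: Hh → Kk ← Bb
  Kk is a collider and Kk is conditioned on, which opens it — no node blocks this path, so it is active.
Because an active path exists, Hh and Bb are not d-separated.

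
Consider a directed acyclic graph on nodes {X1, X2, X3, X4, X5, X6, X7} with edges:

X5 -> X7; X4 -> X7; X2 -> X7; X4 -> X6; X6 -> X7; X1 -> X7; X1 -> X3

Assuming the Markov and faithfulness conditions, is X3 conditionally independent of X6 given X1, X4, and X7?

We examine all 2 paths between X3 and X6:
Path 1: X3 ← X1 → X7 ← X4 → X6
  X1 is a fork here and X1 is conditioned on, so the path is blocked at X1.
Path 2: X3 ← X1 → X7 ← X6
  X1 is a fork here and X1 is conditioned on, so the path is blocked at X1.
All paths are blocked; X3 ⊥ X6 | {X1, X4, X7} holds.

Yes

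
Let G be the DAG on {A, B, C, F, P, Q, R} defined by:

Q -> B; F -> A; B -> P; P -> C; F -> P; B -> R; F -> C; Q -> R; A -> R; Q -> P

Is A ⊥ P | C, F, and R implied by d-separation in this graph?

6 paths connect A and P; each must be blocked for d-separation to hold:
Path 1: A → R ← B → P
  R is a collider and R is conditioned on, which opens it; B is a fork and B is not conditioned on — no node blocks this path, so it is active.
Path 2: A → R ← B ← Q → P
  R is a collider and R is conditioned on, which opens it; B is a chain and B is not conditioned on; Q is a fork and Q is not conditioned on — no node blocks this path, so it is active.
Path 3: A → R ← Q → P
  R is a collider and R is conditioned on, which opens it; Q is a fork and Q is not conditioned on — no node blocks this path, so it is active.
Path 4: A → R ← Q → B → P
  R is a collider and R is conditioned on, which opens it; Q is a fork and Q is not conditioned on; B is a chain and B is not conditioned on — no node blocks this path, so it is active.
Path 5: A ← F → P
  F is a fork here and F is conditioned on, so the path is blocked at F.
Path 6: A ← F → C ← P
  F is a fork here and F is conditioned on, so the path is blocked at F.
At least one path is unblocked, so d-separation fails.

No — A and P are not d-separated given {C, F, R}.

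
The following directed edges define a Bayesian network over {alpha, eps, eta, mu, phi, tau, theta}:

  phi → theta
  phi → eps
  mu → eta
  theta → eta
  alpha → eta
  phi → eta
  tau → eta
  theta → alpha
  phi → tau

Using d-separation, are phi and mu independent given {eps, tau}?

Enumerating the 4 paths from phi to mu and testing each for blocking by {eps, tau}:
Path 1: phi → eta ← mu
  eta is a collider here and neither eta nor any of its descendants is conditioned on, so the collider stays closed — the path is blocked at eta.
Path 2: phi → theta → eta ← mu
  eta is a collider here and neither eta nor any of its descendants is conditioned on, so the collider stays closed — the path is blocked at eta.
Path 3: phi → theta → alpha → eta ← mu
  eta is a collider here and neither eta nor any of its descendants is conditioned on, so the collider stays closed — the path is blocked at eta.
Path 4: phi → tau → eta ← mu
  tau is a chain here and tau is conditioned on, so the path is blocked at tau.
All paths are blocked; phi ⊥ mu | {eps, tau} holds.

Yes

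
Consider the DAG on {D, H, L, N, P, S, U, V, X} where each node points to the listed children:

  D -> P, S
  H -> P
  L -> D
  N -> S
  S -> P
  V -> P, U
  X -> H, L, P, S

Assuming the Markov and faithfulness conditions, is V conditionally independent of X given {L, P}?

6 paths connect V and X; each must be blocked for d-separation to hold:
Path 1: V → P ← X
  P is a collider and P is conditioned on, which opens it — no node blocks this path, so it is active.
Path 2: V → P ← S ← X
  P is a collider and P is conditioned on, which opens it; S is a chain and S is not conditioned on — no node blocks this path, so it is active.
Path 3: V → P ← S ← D ← L ← X
  L is a chain here and L is conditioned on, so the path is blocked at L.
Path 4: V → P ← H ← X
  P is a collider and P is conditioned on, which opens it; H is a chain and H is not conditioned on — no node blocks this path, so it is active.
Path 5: V → P ← D ← L ← X
  L is a chain here and L is conditioned on, so the path is blocked at L.
Path 6: V → P ← D → S ← X
  P is a collider and P is conditioned on, which opens it; D is a fork and D is not conditioned on; S is a collider and its descendant P is conditioned on, which opens it — no node blocks this path, so it is active.
Since the path V → P ← X is active, V and X are not d-separated given {L, P}.

No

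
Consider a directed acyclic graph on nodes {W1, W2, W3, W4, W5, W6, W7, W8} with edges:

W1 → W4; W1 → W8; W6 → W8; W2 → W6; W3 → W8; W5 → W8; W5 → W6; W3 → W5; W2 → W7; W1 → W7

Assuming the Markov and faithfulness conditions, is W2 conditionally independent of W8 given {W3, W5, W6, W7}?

No

Enumerating the 4 paths from W2 to W8 and testing each for blocking by {W3, W5, W6, W7}:
  1. W2 → W7 ← W1 → W8 — W7:collider[open]; W1:fork[open] ⇒ active
  2. W2 → W6 → W8 — W6:chain[blocks] ⇒ blocked
  3. W2 → W6 ← W5 ← W3 → W8 — W6:collider[open]; W5:chain[blocks]; W3:fork[blocks] ⇒ blocked
  4. W2 → W6 ← W5 → W8 — W6:collider[open]; W5:fork[blocks] ⇒ blocked
At least one path is unblocked, so d-separation fails.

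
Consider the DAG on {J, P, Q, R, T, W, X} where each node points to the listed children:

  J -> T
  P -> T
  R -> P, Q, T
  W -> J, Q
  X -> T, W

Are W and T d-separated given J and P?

We examine all 4 paths between W and T:
Path 1: W → J → T
  J is a chain here and J is conditioned on, so the path is blocked at J.
Path 2: W → Q ← R → P → T
  Q is a collider here and neither Q nor any of its descendants is conditioned on, so the collider stays closed — the path is blocked at Q.
Path 3: W → Q ← R → T
  Q is a collider here and neither Q nor any of its descendants is conditioned on, so the collider stays closed — the path is blocked at Q.
Path 4: W ← X → T
  X is a fork and X is not conditioned on — no node blocks this path, so it is active.
Because an active path exists, W and T are not d-separated.

No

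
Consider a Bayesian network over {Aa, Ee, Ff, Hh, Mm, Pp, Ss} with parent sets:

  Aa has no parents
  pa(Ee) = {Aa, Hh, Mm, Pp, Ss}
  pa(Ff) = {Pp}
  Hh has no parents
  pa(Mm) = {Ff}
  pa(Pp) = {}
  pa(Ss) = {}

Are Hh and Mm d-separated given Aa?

Yes

There are 2 undirected paths between Hh and Mm; checking each against the conditioning set {Aa}:
Path 1: Hh → Ee ← Pp → Ff → Mm
  Ee is a collider here and neither Ee nor any of its descendants is conditioned on, so the collider stays closed — the path is blocked at Ee.
Path 2: Hh → Ee ← Mm
  Ee is a collider here and neither Ee nor any of its descendants is conditioned on, so the collider stays closed — the path is blocked at Ee.
All paths are blocked; Hh ⊥ Mm | {Aa} holds.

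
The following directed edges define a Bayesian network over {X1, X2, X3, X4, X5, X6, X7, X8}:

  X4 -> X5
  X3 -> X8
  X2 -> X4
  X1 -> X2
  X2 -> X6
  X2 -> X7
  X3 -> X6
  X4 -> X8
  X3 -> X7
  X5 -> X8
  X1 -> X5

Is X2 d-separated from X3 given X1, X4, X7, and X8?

No

Enumerating the 6 paths from X2 to X3 and testing each for blocking by {X1, X4, X7, X8}:
Path 1: X2 ← X1 → X5 → X8 ← X3
  X1 is a fork here and X1 is conditioned on, so the path is blocked at X1.
Path 2: X2 ← X1 → X5 ← X4 → X8 ← X3
  X1 is a fork here and X1 is conditioned on, so the path is blocked at X1.
Path 3: X2 → X7 ← X3
  X7 is a collider and X7 is conditioned on, which opens it — no node blocks this path, so it is active.
Path 4: X2 → X6 ← X3
  X6 is a collider here and neither X6 nor any of its descendants is conditioned on, so the collider stays closed — the path is blocked at X6.
Path 5: X2 → X4 → X8 ← X3
  X4 is a chain here and X4 is conditioned on, so the path is blocked at X4.
Path 6: X2 → X4 → X5 → X8 ← X3
  X4 is a chain here and X4 is conditioned on, so the path is blocked at X4.
Because an active path exists, X2 and X3 are not d-separated.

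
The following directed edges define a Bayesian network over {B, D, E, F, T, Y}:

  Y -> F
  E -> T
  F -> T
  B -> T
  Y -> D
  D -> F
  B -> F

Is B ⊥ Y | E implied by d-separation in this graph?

4 paths connect B and Y; each must be blocked for d-separation to hold:
Path 1: B → F ← D ← Y
  F is a collider here and neither F nor any of its descendants is conditioned on, so the collider stays closed — the path is blocked at F.
Path 2: B → F ← Y
  F is a collider here and neither F nor any of its descendants is conditioned on, so the collider stays closed — the path is blocked at F.
Path 3: B → T ← F ← D ← Y
  T is a collider here and neither T nor any of its descendants is conditioned on, so the collider stays closed — the path is blocked at T.
Path 4: B → T ← F ← Y
  T is a collider here and neither T nor any of its descendants is conditioned on, so the collider stays closed — the path is blocked at T.
All paths are blocked; B ⊥ Y | {E} holds.

Yes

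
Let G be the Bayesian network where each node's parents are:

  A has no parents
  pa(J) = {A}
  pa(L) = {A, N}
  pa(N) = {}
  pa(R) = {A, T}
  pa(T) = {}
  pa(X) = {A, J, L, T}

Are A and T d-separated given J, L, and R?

4 paths connect A and T; each must be blocked for d-separation to hold:
Path 1: A → J → X ← T
  J is a chain here and J is conditioned on, so the path is blocked at J.
Path 2: A → X ← T
  X is a collider here and neither X nor any of its descendants is conditioned on, so the collider stays closed — the path is blocked at X.
Path 3: A → L → X ← T
  L is a chain here and L is conditioned on, so the path is blocked at L.
Path 4: A → R ← T
  R is a collider and R is conditioned on, which opens it — no node blocks this path, so it is active.
Because an active path exists, A and T are not d-separated.

No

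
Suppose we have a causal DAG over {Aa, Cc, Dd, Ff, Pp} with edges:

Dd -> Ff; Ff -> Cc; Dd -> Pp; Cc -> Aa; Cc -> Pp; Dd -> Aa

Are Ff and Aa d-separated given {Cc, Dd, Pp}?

There are 4 undirected paths between Ff and Aa; checking each against the conditioning set {Cc, Dd, Pp}:
Path 1: Ff → Cc → Aa
  Cc is a chain here and Cc is conditioned on, so the path is blocked at Cc.
Path 2: Ff → Cc → Pp ← Dd → Aa
  Cc is a chain here and Cc is conditioned on, so the path is blocked at Cc.
Path 3: Ff ← Dd → Aa
  Dd is a fork here and Dd is conditioned on, so the path is blocked at Dd.
Path 4: Ff ← Dd → Pp ← Cc → Aa
  Dd is a fork here and Dd is conditioned on, so the path is blocked at Dd.
Since every path is blocked, d-separation holds.

Yes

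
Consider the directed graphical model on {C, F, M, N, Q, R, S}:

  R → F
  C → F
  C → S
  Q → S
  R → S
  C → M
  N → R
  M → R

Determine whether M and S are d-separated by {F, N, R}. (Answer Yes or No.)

No

4 paths connect M and S; each must be blocked for d-separation to hold:
  1. M ← C → F ← R → S — C:fork[open]; F:collider[open]; R:fork[blocks] ⇒ blocked
  2. M ← C → S — C:fork[open] ⇒ active
  3. M → R → F ← C → S — R:chain[blocks]; F:collider[open]; C:fork[open] ⇒ blocked
  4. M → R → S — R:chain[blocks] ⇒ blocked
Because an active path exists, M and S are not d-separated.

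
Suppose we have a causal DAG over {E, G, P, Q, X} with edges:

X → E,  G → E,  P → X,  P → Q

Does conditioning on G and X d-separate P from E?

Yes

Only one path connects P and E:
Path 1: P → X → E
  X is a chain here and X is conditioned on, so the path is blocked at X.
All paths are blocked; P ⊥ E | {G, X} holds.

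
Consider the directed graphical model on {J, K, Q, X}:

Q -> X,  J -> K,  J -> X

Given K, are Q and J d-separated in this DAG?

The only undirected path from Q to J is:
Path 1: Q → X ← J
  X is a collider here and neither X nor any of its descendants is conditioned on, so the collider stays closed — the path is blocked at X.
Since every path is blocked, d-separation holds.

Yes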